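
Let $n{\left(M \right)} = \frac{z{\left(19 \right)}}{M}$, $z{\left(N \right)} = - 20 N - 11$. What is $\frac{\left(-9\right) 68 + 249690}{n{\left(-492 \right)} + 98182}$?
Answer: $\frac{122546376}{48305935} \approx 2.5369$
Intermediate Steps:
$z{\left(N \right)} = -11 - 20 N$
$n{\left(M \right)} = - \frac{391}{M}$ ($n{\left(M \right)} = \frac{-11 - 380}{M} = - \frac{391}{M}$)
$\frac{\left(-9\right) 68 + 249690}{n{\left(-492 \right)} + 98182} = \frac{\left(-9\right) 68 + 249690}{- \frac{391}{-492} + 98182} = \frac{-612 + 249690}{\left(-391\right) \left(- \frac{1}{492}\right) + 98182} = \frac{249078}{\frac{391}{492} + 98182} = \frac{249078}{\frac{48305935}{492}} = 249078 \cdot \frac{492}{48305935} = \frac{122546376}{48305935}$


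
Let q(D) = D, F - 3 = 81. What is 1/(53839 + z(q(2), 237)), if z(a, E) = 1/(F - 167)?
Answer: 83/4468636 ≈ 1.8574e-5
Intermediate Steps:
F = 84 (F = 3 + 81 = 84)
z(a, E) = -1/83 (z(a, E) = 1/(84 - 167) = 1/(-83) = -1/83)
1/(53839 + z(q(2), 237)) = 1/(53839 - 1/83) = 1/(4468636/83) = 83/4468636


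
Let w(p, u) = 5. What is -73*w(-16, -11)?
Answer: -365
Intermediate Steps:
-73*w(-16, -11) = -73*5 = -365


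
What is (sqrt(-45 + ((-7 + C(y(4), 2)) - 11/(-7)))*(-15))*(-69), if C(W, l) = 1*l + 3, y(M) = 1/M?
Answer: 1035*I*sqrt(2226)/7 ≈ 6976.0*I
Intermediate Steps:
y(M) = 1/M
C(W, l) = 3 + l (C(W, l) = l + 3 = 3 + l)
(sqrt(-45 + ((-7 + C(y(4), 2)) - 11/(-7)))*(-15))*(-69) = (sqrt(-45 + ((-7 + (3 + 2)) - 11/(-7)))*(-15))*(-69) = (sqrt(-45 + ((-7 + 5) - 11*(-1/7)))*(-15))*(-69) = (sqrt(-45 + (-2 + 11/7))*(-15))*(-69) = (sqrt(-45 - 3/7)*(-15))*(-69) = (sqrt(-318/7)*(-15))*(-69) = ((I*sqrt(2226)/7)*(-15))*(-69) = -15*I*sqrt(2226)/7*(-69) = 1035*I*sqrt(2226)/7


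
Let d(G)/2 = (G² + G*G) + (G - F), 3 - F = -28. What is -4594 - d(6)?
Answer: -4688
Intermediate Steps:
F = 31 (F = 3 - 1*(-28) = 3 + 28 = 31)
d(G) = -62 + 2*G + 4*G² (d(G) = 2*((G² + G*G) + (G - 1*31)) = 2*((G² + G²) + (G - 31)) = 2*(2*G² + (-31 + G)) = 2*(-31 + G + 2*G²) = -62 + 2*G + 4*G²)
-4594 - d(6) = -4594 - (-62 + 2*6 + 4*6²) = -4594 - (-62 + 12 + 4*36) = -4594 - (-62 + 12 + 144) = -4594 - 1*94 = -4594 - 94 = -4688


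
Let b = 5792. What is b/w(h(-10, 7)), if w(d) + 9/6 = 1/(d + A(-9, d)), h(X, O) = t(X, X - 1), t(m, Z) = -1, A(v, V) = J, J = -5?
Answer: -17376/5 ≈ -3475.2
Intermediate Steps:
A(v, V) = -5
h(X, O) = -1
w(d) = -3/2 + 1/(-5 + d) (w(d) = -3/2 + 1/(d - 5) = -3/2 + 1/(-5 + d))
b/w(h(-10, 7)) = 5792/(((17 - 3*(-1))/(2*(-5 - 1)))) = 5792/(((½)*(17 + 3)/(-6))) = 5792/(((½)*(-⅙)*20)) = 5792/(-5/3) = 5792*(-⅗) = -17376/5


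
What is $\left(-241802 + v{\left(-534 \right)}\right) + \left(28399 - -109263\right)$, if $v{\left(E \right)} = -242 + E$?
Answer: $-104916$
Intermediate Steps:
$\left(-241802 + v{\left(-534 \right)}\right) + \left(28399 - -109263\right) = \left(-241802 - 776\right) + \left(28399 - -109263\right) = \left(-241802 - 776\right) + \left(28399 + 109263\right) = -242578 + 137662 = -104916$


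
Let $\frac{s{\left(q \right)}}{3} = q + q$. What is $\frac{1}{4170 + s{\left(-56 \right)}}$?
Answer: $\frac{1}{3834} \approx 0.00026082$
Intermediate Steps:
$s{\left(q \right)} = 6 q$ ($s{\left(q \right)} = 3 \left(q + q\right) = 3 \cdot 2 q = 6 q$)
$\frac{1}{4170 + s{\left(-56 \right)}} = \frac{1}{4170 + 6 \left(-56\right)} = \frac{1}{4170 - 336} = \frac{1}{3834}$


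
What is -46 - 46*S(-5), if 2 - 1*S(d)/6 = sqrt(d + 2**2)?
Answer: -598 + 276*I ≈ -598.0 + 276.0*I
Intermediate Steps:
S(d) = 12 - 6*sqrt(4 + d) (S(d) = 12 - 6*sqrt(d + 2**2) = 12 - 6*sqrt(d + 4) = 12 - 6*sqrt(4 + d))
-46 - 46*S(-5) = -46 - 46*(12 - 6*sqrt(4 - 5)) = -46 - 46*(12 - 6*I) = -46 + (-552 + 276*I) = -598 + 276*I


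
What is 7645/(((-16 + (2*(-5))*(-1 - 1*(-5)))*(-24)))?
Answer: 7645/1344 ≈ 5.6882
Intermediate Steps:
7645/(((-16 + (2*(-5))*(-1 - 1*(-5)))*(-24))) = 7645/(((-16 - 10*(-1 + 5))*(-24))) = 7645/(((-16 - 10*4)*(-24))) = 7645/(((-16 - 40)*(-24))) = 7645/((-56*(-24))) = 7645/1344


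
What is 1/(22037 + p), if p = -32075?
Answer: -1/10038 ≈ -9.9621e-5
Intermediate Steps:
1/(22037 + p) = 1/(22037 - 32075) = 1/(-10038) = -1/10038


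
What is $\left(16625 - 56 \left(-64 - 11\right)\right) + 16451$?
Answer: $37276$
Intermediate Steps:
$\left(16625 - 56 \left(-64 - 11\right)\right) + 16451 = \left(16625 - -4200\right) + 16451 = \left(16625 + 4200\right) + 16451 = 20825 + 16451 = 37276$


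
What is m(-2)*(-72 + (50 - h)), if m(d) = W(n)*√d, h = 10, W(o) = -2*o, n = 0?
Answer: 0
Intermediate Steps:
m(d) = 0 (m(d) = (-2*0)*√d = 0*√d = 0)
m(-2)*(-72 + (50 - h)) = 0*(-72 + (50 - 1*10)) = 0*(-72 + (50 - 10)) = 0*(-72 + 40) = 0*(-32) = 0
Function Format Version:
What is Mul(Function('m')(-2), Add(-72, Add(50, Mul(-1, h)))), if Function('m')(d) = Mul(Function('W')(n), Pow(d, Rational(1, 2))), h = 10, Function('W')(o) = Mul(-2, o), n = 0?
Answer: 0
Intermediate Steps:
Function('m')(d) = 0 (Function('m')(d) = Mul(Mul(-2, 0), Pow(d, Rational(1, 2))) = Mul(0, Pow(d, Rational(1, 2))) = 0)
Mul(Function('m')(-2), Add(-72, Add(50, Mul(-1, h)))) = Mul(0, Add(-72, Add(50, Mul(-1, 10)))) = Mul(0, Add(-72, Add(50, -10))) = Mul(0, Add(-72, 40)) = Mul(0, -32) = 0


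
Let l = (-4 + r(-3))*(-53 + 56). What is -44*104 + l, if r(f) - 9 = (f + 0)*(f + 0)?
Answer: -4534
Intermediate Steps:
r(f) = 9 + f² (r(f) = 9 + (f + 0)*(f + 0) = 9 + f*f = 9 + f²)
l = 42 (l = (-4 + (9 + (-3)²))*(-53 + 56) = (-4 + (9 + 9))*3 = (-4 + 18)*3 = 14*3 = 42)
-44*104 + l = -44*104 + 42 = -4576 + 42 = -4534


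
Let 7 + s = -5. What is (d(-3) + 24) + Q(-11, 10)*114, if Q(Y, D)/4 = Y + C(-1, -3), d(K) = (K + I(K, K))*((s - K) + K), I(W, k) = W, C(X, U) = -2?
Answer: -5832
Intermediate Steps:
s = -12 (s = -7 - 5 = -12)
d(K) = -24*K (d(K) = (K + K)*((-12 - K) + K) = (2*K)*(-12) = -24*K)
Q(Y, D) = -8 + 4*Y (Q(Y, D) = 4*(Y - 2) = 4*(-2 + Y) = -8 + 4*Y)
(d(-3) + 24) + Q(-11, 10)*114 = (-24*(-3) + 24) + (-8 + 4*(-11))*114 = (72 + 24) + (-8 - 44)*114 = 96 - 52*114 = 96 - 5928 = -5832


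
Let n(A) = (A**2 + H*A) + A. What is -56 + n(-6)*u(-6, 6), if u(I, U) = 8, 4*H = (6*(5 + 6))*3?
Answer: -2192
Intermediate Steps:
H = 99/2 (H = ((6*(5 + 6))*3)/4 = ((6*11)*3)/4 = (66*3)/4 = (1/4)*198 = 99/2 ≈ 49.500)
n(A) = A**2 + 101*A/2 (n(A) = (A**2 + 99*A/2) + A = A**2 + 101*A/2)
-56 + n(-6)*u(-6, 6) = -56 + ((1/2)*(-6)*(101 + 2*(-6)))*8 = -56 + ((1/2)*(-6)*(101 - 12))*8 = -56 + ((1/2)*(-6)*89)*8 = -56 - 267*8 = -56 - 2136 = -2192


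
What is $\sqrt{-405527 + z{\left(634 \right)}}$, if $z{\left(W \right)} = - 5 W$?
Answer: $i \sqrt{408697} \approx 639.29 i$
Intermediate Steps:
$\sqrt{-405527 + z{\left(634 \right)}} = \sqrt{-405527 - 3170} = \sqrt{-408697} = i \sqrt{408697}$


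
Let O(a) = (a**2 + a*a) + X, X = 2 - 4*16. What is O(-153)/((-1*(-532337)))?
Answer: 46756/532337 ≈ 0.087832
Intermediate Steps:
X = -62 (X = 2 - 64 = -62)
O(a) = -62 + 2*a**2 (O(a) = (a**2 + a*a) - 62 = (a**2 + a**2) - 62 = 2*a**2 - 62 = -62 + 2*a**2)
O(-153)/((-1*(-532337))) = (-62 + 2*(-153)**2)/((-1*(-532337))) = (-62 + 2*23409)/532337 = (-62 + 46818)*(1/532337) = 46756*(1/532337) = 46756/532337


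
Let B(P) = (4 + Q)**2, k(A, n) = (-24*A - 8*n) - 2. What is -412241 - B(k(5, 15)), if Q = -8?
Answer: -412257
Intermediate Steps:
k(A, n) = -2 - 24*A - 8*n
B(P) = 16 (B(P) = (4 - 8)**2 = (-4)**2 = 16)
-412241 - B(k(5, 15)) = -412241 - 1*16 = -412241 - 16 = -412257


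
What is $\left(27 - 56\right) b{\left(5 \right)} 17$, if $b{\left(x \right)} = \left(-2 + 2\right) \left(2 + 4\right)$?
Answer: $0$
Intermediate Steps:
$b{\left(x \right)} = 0$ ($b{\left(x \right)} = 0 \cdot 6 = 0$)
$\left(27 - 56\right) b{\left(5 \right)} 17 = \left(27 - 56\right) 0 \cdot 17 = \left(27 - 56\right) 0 = \left(-29\right) 0 = 0$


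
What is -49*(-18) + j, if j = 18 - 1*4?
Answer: 896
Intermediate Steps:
j = 14 (j = 18 - 4 = 14)
-49*(-18) + j = -49*(-18) + 14 = 882 + 14 = 896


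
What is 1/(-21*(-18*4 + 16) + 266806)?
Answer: 1/267982 ≈ 3.7316e-6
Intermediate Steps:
1/(-21*(-18*4 + 16) + 266806) = 1/(-21*(-72 + 16) + 266806) = 1/(-21*(-56) + 266806) = 1/(1176 + 266806) = 1/267982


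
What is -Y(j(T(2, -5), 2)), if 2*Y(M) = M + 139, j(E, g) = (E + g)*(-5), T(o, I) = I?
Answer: -77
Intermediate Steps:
j(E, g) = -5*E - 5*g
Y(M) = 139/2 + M/2 (Y(M) = (M + 139)/2 = (139 + M)/2 = 139/2 + M/2)
-Y(j(T(2, -5), 2)) = -(139/2 + (-5*(-5) - 5*2)/2) = -(139/2 + (25 - 10)/2) = -(139/2 + (½)*15) = -(139/2 + 15/2) = -1*77 = -77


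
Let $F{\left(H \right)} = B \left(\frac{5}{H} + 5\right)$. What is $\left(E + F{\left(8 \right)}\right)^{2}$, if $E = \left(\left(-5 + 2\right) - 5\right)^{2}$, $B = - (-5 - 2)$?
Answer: $\frac{683929}{64} \approx 10686.0$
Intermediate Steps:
$B = 7$ ($B = - (-5 - 2) = \left(-1\right) \left(-7\right) = 7$)
$F{\left(H \right)} = 35 + \frac{35}{H}$ ($F{\left(H \right)} = 7 \left(\frac{5}{H} + 5\right) = 7 \left(5 + \frac{5}{H}\right) = 35 + \frac{35}{H}$)
$E = 64$ ($E = \left(-3 - 5\right)^{2} = \left(-8\right)^{2} = 64$)
$\left(E + F{\left(8 \right)}\right)^{2} = \left(64 + \left(35 + \frac{35}{8}\right)\right)^{2} = \left(64 + \frac{315}{8}\right)^{2} = \left(\frac{827}{8}\right)^{2} = \frac{683929}{64}$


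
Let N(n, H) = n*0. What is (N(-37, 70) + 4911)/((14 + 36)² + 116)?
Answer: 1637/872 ≈ 1.8773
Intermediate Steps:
N(n, H) = 0
(N(-37, 70) + 4911)/((14 + 36)² + 116) = (0 + 4911)/((14 + 36)² + 116) = 4911/(50² + 116) = 4911/(2500 + 116) = 4911/2616 = 4911*(1/2616) = 1637/872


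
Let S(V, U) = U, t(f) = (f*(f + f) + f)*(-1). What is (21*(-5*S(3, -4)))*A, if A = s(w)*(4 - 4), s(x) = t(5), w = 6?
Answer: 0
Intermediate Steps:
t(f) = -f - 2*f**2 (t(f) = (f*(2*f) + f)*(-1) = (2*f**2 + f)*(-1) = (f + 2*f**2)*(-1) = -f - 2*f**2)
s(x) = -55 (s(x) = -1*5*(1 + 2*5) = -1*5*(1 + 10) = -1*5*11 = -55)
A = 0 (A = -55*(4 - 4) = -55*0 = 0)
(21*(-5*S(3, -4)))*A = (21*(-5*(-4)))*0 = (21*20)*0 = 420*0 = 0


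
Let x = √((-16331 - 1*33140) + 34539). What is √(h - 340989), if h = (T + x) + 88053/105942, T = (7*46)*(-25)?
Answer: √(-435278029568030 + 2494157192*I*√3733)/35314 ≈ 0.10342 + 590.79*I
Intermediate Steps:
x = 2*I*√3733 (x = √((-16331 - 33140) + 34539) = √(-49471 + 34539) = √(-14932) = 2*I*√3733 ≈ 122.2*I)
T = -8050 (T = 322*(-25) = -8050)
h = -284248349/35314 + 2*I*√3733 (h = (-8050 + 2*I*√3733) + 88053/105942 = (-8050 + 2*I*√3733) + 88053*(1/105942) = (-8050 + 2*I*√3733) + 29351/35314 = -284248349/35314 + 2*I*√3733 ≈ -8049.2 + 122.2*I)
√(h - 340989) = √((-284248349/35314 + 2*I*√3733) - 340989) = √(-12325933895/35314 + 2*I*√3733)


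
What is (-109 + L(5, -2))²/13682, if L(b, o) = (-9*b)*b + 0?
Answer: 55778/6841 ≈ 8.1535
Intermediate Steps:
L(b, o) = -9*b² (L(b, o) = -9*b² + 0 = -9*b²)
(-109 + L(5, -2))²/13682 = (-109 - 9*5²)²/13682 = (-109 - 9*25)²*(1/13682) = (-109 - 225)²*(1/13682) = (-334)²*(1/13682) = 111556*(1/13682) = 55778/6841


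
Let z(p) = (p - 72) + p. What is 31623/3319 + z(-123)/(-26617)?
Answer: 842764833/88341823 ≈ 9.5398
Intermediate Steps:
z(p) = -72 + 2*p (z(p) = (-72 + p) + p = -72 + 2*p)
31623/3319 + z(-123)/(-26617) = 31623/3319 + (-72 + 2*(-123))/(-26617) = 31623*(1/3319) + (-72 - 246)*(-1/26617) = 31623/3319 - 318*(-1/26617) = 31623/3319 + 318/26617 = 842764833/88341823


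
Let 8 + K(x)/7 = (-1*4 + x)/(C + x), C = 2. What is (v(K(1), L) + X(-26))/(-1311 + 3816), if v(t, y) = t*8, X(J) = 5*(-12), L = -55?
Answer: -188/835 ≈ -0.22515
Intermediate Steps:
X(J) = -60
K(x) = -56 + 7*(-4 + x)/(2 + x) (K(x) = -56 + 7*((-1*4 + x)/(2 + x)) = -56 + 7*((-4 + x)/(2 + x)) = -56 + 7*(-4 + x)/(2 + x))
v(t, y) = 8*t
(v(K(1), L) + X(-26))/(-1311 + 3816) = (8*(7*(-20 - 7*1)/(2 + 1)) - 60)/(-1311 + 3816) = (8*(7*(-20 - 7)/3) - 60)/2505 = (8*(7*(1/3)*(-27)) - 60)*(1/2505) = (8*(-63) - 60)*(1/2505) = (-504 - 60)*(1/2505) = -564*1/2505 = -188/835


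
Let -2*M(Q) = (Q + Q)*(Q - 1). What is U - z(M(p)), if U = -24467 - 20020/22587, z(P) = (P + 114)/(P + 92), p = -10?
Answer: -1657953389/67761 ≈ -24468.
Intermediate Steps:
M(Q) = -Q*(-1 + Q) (M(Q) = -(Q + Q)*(Q - 1)/2 = -2*Q*(-1 + Q)/2 = -Q*(-1 + Q))
z(P) = (114 + P)/(92 + P)
U = -552656149/22587 (U = -24467 - 20020/22587 = -552656149/22587 ≈ -24468.)
U - z(M(p)) = -552656149/22587 - (114 - 10*(1 - 1*(-10)))/(92 - 10*(1 - 1*(-10))) = -552656149/22587 - (114 - 10*(1 + 10))/(92 - 10*(1 + 10)) = -552656149/22587 - (114 - 10*11)/(92 - 10*11) = -552656149/22587 - (114 - 110)/(92 - 110) = -552656149/22587 - 4/(-18) = -552656149/22587 - (-1)*4/18 = -552656149/22587 - 1*(-2/9) = -552656149/22587 + 2/9 = -1657953389/67761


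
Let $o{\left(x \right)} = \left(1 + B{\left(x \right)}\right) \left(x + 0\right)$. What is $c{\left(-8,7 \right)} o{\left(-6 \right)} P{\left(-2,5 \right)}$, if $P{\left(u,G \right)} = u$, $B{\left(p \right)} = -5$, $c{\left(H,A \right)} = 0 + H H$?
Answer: $-3072$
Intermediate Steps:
$c{\left(H,A \right)} = H^{2}$ ($c{\left(H,A \right)} = 0 + H^{2} = H^{2}$)
$o{\left(x \right)} = - 4 x$ ($o{\left(x \right)} = \left(1 - 5\right) \left(x + 0\right) = - 4 x$)
$c{\left(-8,7 \right)} o{\left(-6 \right)} P{\left(-2,5 \right)} = \left(-8\right)^{2} \left(\left(-4\right) \left(-6\right)\right) \left(-2\right) = 64 \cdot 24 \left(-2\right) = 1536 \left(-2\right) = -3072$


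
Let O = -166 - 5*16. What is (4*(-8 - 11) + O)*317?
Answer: -102074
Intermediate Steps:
O = -246 (O = -166 - 1*80 = -166 - 80 = -246)
(4*(-8 - 11) + O)*317 = (4*(-8 - 11) - 246)*317 = (4*(-19) - 246)*317 = (-76 - 246)*317 = -322*317 = -102074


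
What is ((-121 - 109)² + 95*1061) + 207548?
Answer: 361243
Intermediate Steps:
((-121 - 109)² + 95*1061) + 207548 = ((-230)² + 100795) + 207548 = (52900 + 100795) + 207548 = 153695 + 207548 = 361243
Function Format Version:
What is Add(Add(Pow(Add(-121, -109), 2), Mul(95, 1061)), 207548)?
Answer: 361243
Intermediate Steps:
Add(Add(Pow(Add(-121, -109), 2), Mul(95, 1061)), 207548) = Add(Add(Pow(-230, 2), 100795), 207548) = Add(Add(52900, 100795), 207548) = Add(153695, 207548) = 361243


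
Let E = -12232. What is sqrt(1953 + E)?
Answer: I*sqrt(10279) ≈ 101.39*I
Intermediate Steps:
sqrt(1953 + E) = sqrt(1953 - 12232) = sqrt(-10279) = I*sqrt(10279)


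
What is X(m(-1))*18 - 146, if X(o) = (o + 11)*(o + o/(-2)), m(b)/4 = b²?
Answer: 394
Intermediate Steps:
m(b) = 4*b²
X(o) = o*(11 + o)/2 (X(o) = (11 + o)*(o + o*(-½)) = (11 + o)*(o - o/2) = (11 + o)*(o/2) = o*(11 + o)/2)
X(m(-1))*18 - 146 = ((4*(-1)²)*(11 + 4*(-1)²)/2)*18 - 146 = ((4*1)*(11 + 4*1)/2)*18 - 146 = ((½)*4*(11 + 4))*18 - 146 = ((½)*4*15)*18 - 146 = 30*18 - 146 = 540 - 146 = 394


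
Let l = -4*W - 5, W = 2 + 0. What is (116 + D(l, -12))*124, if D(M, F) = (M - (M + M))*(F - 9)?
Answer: -19468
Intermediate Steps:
W = 2
l = -13 (l = -4*2 - 5 = -8 - 5 = -13)
D(M, F) = -M*(-9 + F) (D(M, F) = (M - 2*M)*(-9 + F) = (-M)*(-9 + F) = -M*(-9 + F))
(116 + D(l, -12))*124 = (116 - 13*(9 - 1*(-12)))*124 = (116 - 13*(9 + 12))*124 = (116 - 13*21)*124 = (116 - 273)*124 = -157*124 = -19468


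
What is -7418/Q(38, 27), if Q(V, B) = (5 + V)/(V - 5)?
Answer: -244794/43 ≈ -5692.9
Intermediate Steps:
Q(V, B) = (5 + V)/(-5 + V)
-7418/Q(38, 27) = -7418*(-5 + 38)/(5 + 38) = -7418/(43/33) = -7418/((1/33)*43) = -7418/43/33 = -7418*33/43 = -244794/43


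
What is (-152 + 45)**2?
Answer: 11449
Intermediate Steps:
(-152 + 45)**2 = (-107)**2 = 11449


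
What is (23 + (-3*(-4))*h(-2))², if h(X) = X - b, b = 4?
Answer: 2401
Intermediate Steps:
h(X) = -4 + X (h(X) = X - 1*4 = X - 4 = -4 + X)
(23 + (-3*(-4))*h(-2))² = (23 + (-3*(-4))*(-4 - 2))² = (23 + 12*(-6))² = (23 - 72)² = (-49)² = 2401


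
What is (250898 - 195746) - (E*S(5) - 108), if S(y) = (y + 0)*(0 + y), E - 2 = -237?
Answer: 61135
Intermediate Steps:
E = -235 (E = 2 - 237 = -235)
S(y) = y² (S(y) = y*y = y²)
(250898 - 195746) - (E*S(5) - 108) = (250898 - 195746) - (-235*5² - 108) = 55152 - (-235*25 - 108) = 55152 - (-5875 - 108) = 55152 - 1*(-5983) = 55152 + 5983 = 61135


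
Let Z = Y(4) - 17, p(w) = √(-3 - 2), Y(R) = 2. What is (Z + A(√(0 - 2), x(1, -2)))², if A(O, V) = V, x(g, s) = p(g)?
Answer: (-15 + I*√5)² ≈ 220.0 - 67.082*I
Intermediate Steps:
p(w) = I*√5 (p(w) = √(-5) = I*√5)
x(g, s) = I*√5
Z = -15 (Z = 2 - 17 = -15)
(Z + A(√(0 - 2), x(1, -2)))² = (-15 + I*√5)²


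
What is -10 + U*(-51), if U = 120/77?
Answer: -6890/77 ≈ -89.480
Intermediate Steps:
U = 120/77 (U = 120*(1/77) = 120/77 ≈ 1.5584)
-10 + U*(-51) = -10 + (120/77)*(-51) = -10 - 6120/77 = -6890/77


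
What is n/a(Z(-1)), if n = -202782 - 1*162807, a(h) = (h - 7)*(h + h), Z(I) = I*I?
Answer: 121863/4 ≈ 30466.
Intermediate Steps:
Z(I) = I**2
a(h) = 2*h*(-7 + h) (a(h) = (-7 + h)*(2*h) = 2*h*(-7 + h))
n = -365589 (n = -202782 - 162807 = -365589)
n/a(Z(-1)) = -365589*1/(2*(-7 + (-1)**2)) = -365589*1/(2*(-7 + 1)) = -365589/(2*1*(-6)) = -365589/(-12) = -365589*(-1/12) = 121863/4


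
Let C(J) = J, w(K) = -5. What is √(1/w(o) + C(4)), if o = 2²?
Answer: √95/5 ≈ 1.9494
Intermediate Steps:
o = 4
√(1/w(o) + C(4)) = √(1/(-5) + 4) = √(-⅕ + 4) = √(19/5) = √95/5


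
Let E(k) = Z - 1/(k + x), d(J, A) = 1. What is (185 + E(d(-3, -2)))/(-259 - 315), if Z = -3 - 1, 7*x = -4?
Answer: -268/861 ≈ -0.31127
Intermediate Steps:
x = -4/7 (x = (⅐)*(-4) = -4/7 ≈ -0.57143)
Z = -4
E(k) = -4 - 1/(-4/7 + k) (E(k) = -4 - 1/(k - 4/7) = -4 - 1/(-4/7 + k))
(185 + E(d(-3, -2)))/(-259 - 315) = (185 + (9 - 28*1)/(-4 + 7*1))/(-259 - 315) = (185 + (9 - 28)/(-4 + 7))/(-574) = -(185 - 19/3)/574 = -1/574*536/3 = -268/861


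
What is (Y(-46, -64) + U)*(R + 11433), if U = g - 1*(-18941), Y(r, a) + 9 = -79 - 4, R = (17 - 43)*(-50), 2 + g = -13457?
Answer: 68630870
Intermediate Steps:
g = -13459 (g = -2 - 13457 = -13459)
R = 1300 (R = -26*(-50) = 1300)
Y(r, a) = -92 (Y(r, a) = -9 + (-79 - 4) = -9 - 83 = -92)
U = 5482 (U = -13459 - 1*(-18941) = -13459 + 18941 = 5482)
(Y(-46, -64) + U)*(R + 11433) = (-92 + 5482)*(1300 + 11433) = 5390*12733 = 68630870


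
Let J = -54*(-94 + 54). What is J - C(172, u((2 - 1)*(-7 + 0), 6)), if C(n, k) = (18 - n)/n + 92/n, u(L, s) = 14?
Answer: 185791/86 ≈ 2160.4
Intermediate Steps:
C(n, k) = 92/n + (18 - n)/n (C(n, k) = (18 - n)/n + 92/n = 92/n + (18 - n)/n)
J = 2160 (J = -54*(-40) = 2160)
J - C(172, u((2 - 1)*(-7 + 0), 6)) = 2160 - (110 - 1*172)/172 = 2160 - (110 - 172)/172 = 2160 - (-62)/172 = 2160 - 1*(-31/86) = 2160 + 31/86 = 185791/86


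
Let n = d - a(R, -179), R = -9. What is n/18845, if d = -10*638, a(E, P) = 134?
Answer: -6514/18845 ≈ -0.34566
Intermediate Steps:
d = -6380
n = -6514 (n = -6380 - 1*134 = -6380 - 134 = -6514)
n/18845 = -6514/18845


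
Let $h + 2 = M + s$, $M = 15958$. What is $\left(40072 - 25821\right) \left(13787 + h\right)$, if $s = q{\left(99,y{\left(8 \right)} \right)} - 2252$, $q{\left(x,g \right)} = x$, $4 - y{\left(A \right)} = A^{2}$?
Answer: $393185090$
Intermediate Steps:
$y{\left(A \right)} = 4 - A^{2}$
$s = -2153$ ($s = 99 - 2252 = -2153$)
$h = 13803$ ($h = -2 + \left(15958 - 2153\right) = -2 + 13805 = 13803$)
$\left(40072 - 25821\right) \left(13787 + h\right) = \left(40072 - 25821\right) \left(13787 + 13803\right) = 14251 \cdot 27590 = 393185090$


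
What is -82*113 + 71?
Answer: -9195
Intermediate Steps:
-82*113 + 71 = -9266 + 71 = -9195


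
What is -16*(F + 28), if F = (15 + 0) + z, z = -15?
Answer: -448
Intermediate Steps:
F = 0 (F = (15 + 0) - 15 = 15 - 15 = 0)
-16*(F + 28) = -16*(0 + 28) = -16*28 = -448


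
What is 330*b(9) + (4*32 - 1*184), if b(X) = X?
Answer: 2914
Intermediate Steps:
330*b(9) + (4*32 - 1*184) = 330*9 + (4*32 - 1*184) = 2970 + (128 - 184) = 2970 - 56 = 2914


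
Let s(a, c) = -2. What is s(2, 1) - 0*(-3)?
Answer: -2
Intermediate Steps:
s(2, 1) - 0*(-3) = -2 - 0*(-3) = -2 - 39*0 = -2 + 0 = -2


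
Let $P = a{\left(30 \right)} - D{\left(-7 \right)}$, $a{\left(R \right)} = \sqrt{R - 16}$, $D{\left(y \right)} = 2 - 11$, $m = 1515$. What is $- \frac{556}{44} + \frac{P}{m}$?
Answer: $- \frac{70162}{5555} + \frac{\sqrt{14}}{1515} \approx -12.628$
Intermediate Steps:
$D{\left(y \right)} = -9$
$a{\left(R \right)} = \sqrt{-16 + R}$
$P = 9 + \sqrt{14}$ ($P = \sqrt{-16 + 30} - -9 = \sqrt{14} + 9 = 9 + \sqrt{14} \approx 12.742$)
$- \frac{556}{44} + \frac{P}{m} = - \frac{556}{44} + \frac{9 + \sqrt{14}}{1515} = \left(-556\right) \frac{1}{44} + \left(9 + \sqrt{14}\right) \frac{1}{1515} = - \frac{139}{11} + \left(\frac{3}{505} + \frac{\sqrt{14}}{1515}\right) = - \frac{70162}{5555} + \frac{\sqrt{14}}{1515}$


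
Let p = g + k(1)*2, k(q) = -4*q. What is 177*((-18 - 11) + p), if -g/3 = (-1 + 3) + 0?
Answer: -7611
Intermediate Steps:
g = -6 (g = -3*((-1 + 3) + 0) = -3*(2 + 0) = -3*2 = -6)
p = -14 (p = -6 - 4*1*2 = -6 - 4*2 = -6 - 8 = -14)
177*((-18 - 11) + p) = 177*((-18 - 11) - 14) = 177*(-29 - 14) = 177*(-43) = -7611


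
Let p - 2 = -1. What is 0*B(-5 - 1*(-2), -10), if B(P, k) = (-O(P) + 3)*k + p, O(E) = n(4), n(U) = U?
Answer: 0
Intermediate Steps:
O(E) = 4
p = 1 (p = 2 - 1 = 1)
B(P, k) = 1 - k (B(P, k) = (-1*4 + 3)*k + 1 = (-4 + 3)*k + 1 = -k + 1 = 1 - k)
0*B(-5 - 1*(-2), -10) = 0*(1 - 1*(-10)) = 0*(1 + 10) = 0*11 = 0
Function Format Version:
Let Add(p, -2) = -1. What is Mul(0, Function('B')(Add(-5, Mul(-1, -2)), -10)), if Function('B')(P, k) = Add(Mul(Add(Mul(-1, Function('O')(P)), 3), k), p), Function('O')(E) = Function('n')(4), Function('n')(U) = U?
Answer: 0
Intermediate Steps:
Function('O')(E) = 4
p = 1 (p = Add(2, -1) = 1)
Function('B')(P, k) = Add(1, Mul(-1, k)) (Function('B')(P, k) = Add(Mul(Add(Mul(-1, 4), 3), k), 1) = Add(Mul(Add(-4, 3), k), 1) = Add(Mul(-1, k), 1) = Add(1, Mul(-1, k)))
Mul(0, Function('B')(Add(-5, Mul(-1, -2)), -10)) = Mul(0, Add(1, Mul(-1, -10))) = Mul(0, Add(1, 10)) = Mul(0, 11) = 0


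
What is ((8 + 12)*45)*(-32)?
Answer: -28800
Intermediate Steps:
((8 + 12)*45)*(-32) = (20*45)*(-32) = 900*(-32) = -28800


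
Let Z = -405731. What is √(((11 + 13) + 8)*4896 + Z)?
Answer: I*√249059 ≈ 499.06*I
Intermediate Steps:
√(((11 + 13) + 8)*4896 + Z) = √(((11 + 13) + 8)*4896 - 405731) = √((24 + 8)*4896 - 405731) = √(32*4896 - 405731) = √(156672 - 405731) = √(-249059) = I*√249059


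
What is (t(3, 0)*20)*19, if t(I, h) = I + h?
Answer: 1140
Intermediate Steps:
(t(3, 0)*20)*19 = ((3 + 0)*20)*19 = (3*20)*19 = 60*19 = 1140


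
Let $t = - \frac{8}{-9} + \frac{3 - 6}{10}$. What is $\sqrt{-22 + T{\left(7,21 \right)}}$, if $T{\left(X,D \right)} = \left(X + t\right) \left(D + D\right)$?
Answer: $\frac{\sqrt{66765}}{15} \approx 17.226$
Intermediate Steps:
$t = \frac{53}{90}$ ($t = \left(-8\right) \left(- \frac{1}{9}\right) + \left(3 - 6\right) \frac{1}{10} = \frac{8}{9} - \frac{3}{10} = \frac{53}{90} \approx 0.58889$)
$T{\left(X,D \right)} = 2 D \left(\frac{53}{90} + X\right)$ ($T{\left(X,D \right)} = \left(X + \frac{53}{90}\right) \left(D + D\right) = \left(\frac{53}{90} + X\right) 2 D = 2 D \left(\frac{53}{90} + X\right)$)
$\sqrt{-22 + T{\left(7,21 \right)}} = \sqrt{-22 + \frac{1}{45} \cdot 21 \left(53 + 90 \cdot 7\right)} = \sqrt{-22 + \frac{1}{45} \cdot 21 \left(53 + 630\right)} = \sqrt{-22 + \frac{1}{45} \cdot 21 \cdot 683} = \sqrt{-22 + \frac{4781}{15}} = \sqrt{\frac{4451}{15}} = \frac{\sqrt{66765}}{15}$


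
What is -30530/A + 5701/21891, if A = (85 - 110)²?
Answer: -132953821/2736375 ≈ -48.588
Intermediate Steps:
A = 625 (A = (-25)² = 625)
-30530/A + 5701/21891 = -30530/625 + 5701/21891 = -30530*1/625 + 5701*(1/21891) = -6106/125 + 5701/21891 = -132953821/2736375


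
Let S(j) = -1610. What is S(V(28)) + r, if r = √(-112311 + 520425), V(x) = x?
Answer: -1610 + 3*√45346 ≈ -971.16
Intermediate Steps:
r = 3*√45346 (r = √408114 = 3*√45346 ≈ 638.84)
S(V(28)) + r = -1610 + 3*√45346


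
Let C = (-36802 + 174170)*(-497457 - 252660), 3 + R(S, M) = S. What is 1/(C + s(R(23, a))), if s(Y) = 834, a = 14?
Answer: -1/103042071222 ≈ -9.7048e-12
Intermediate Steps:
R(S, M) = -3 + S
C = -103042072056 (C = 137368*(-750117) = -103042072056)
1/(C + s(R(23, a))) = 1/(-103042072056 + 834) = 1/(-103042071222) = -1/103042071222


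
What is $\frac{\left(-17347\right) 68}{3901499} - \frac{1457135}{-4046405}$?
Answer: $\frac{182377518597}{3157409012219} \approx 0.057762$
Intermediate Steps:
$\frac{\left(-17347\right) 68}{3901499} - \frac{1457135}{-4046405} = \left(-1179596\right) \frac{1}{3901499} - - \frac{291427}{809281} = - \frac{1179596}{3901499} + \frac{291427}{809281} = \frac{182377518597}{3157409012219}$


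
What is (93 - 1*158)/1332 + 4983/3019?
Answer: 6441121/4021308 ≈ 1.6017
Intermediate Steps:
(93 - 1*158)/1332 + 4983/3019 = (93 - 158)*(1/1332) + 4983*(1/3019) = -65*1/1332 + 4983/3019 = -65/1332 + 4983/3019 = 6441121/4021308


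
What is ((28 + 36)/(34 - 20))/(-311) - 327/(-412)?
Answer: 698695/896924 ≈ 0.77899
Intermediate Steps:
((28 + 36)/(34 - 20))/(-311) - 327/(-412) = (64/14)*(-1/311) - 327*(-1/412) = (64*(1/14))*(-1/311) + 327/412 = (32/7)*(-1/311) + 327/412 = -32/2177 + 327/412 = 698695/896924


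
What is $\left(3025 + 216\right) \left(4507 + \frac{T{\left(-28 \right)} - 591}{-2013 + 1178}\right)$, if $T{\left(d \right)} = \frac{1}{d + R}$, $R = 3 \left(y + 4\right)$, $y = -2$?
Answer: $\frac{268376167913}{18370} \approx 1.4609 \cdot 10^{7}$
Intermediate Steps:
$R = 6$ ($R = 3 \left(-2 + 4\right) = 3 \cdot 2 = 6$)
$T{\left(d \right)} = \frac{1}{6 + d}$ ($T{\left(d \right)} = \frac{1}{d + 6} = \frac{1}{6 + d}$)
$\left(3025 + 216\right) \left(4507 + \frac{T{\left(-28 \right)} - 591}{-2013 + 1178}\right) = \left(3025 + 216\right) \left(4507 + \frac{\frac{1}{6 - 28} - 591}{-2013 + 1178}\right) = 3241 \left(4507 + \frac{\frac{1}{-22} - 591}{-835}\right) = 3241 \left(4507 + \left(- \frac{1}{22} - 591\right) \left(- \frac{1}{835}\right)\right) = 3241 \left(4507 - - \frac{13003}{18370}\right) = 3241 \left(4507 + \frac{13003}{18370}\right) = 3241 \cdot \frac{82806593}{18370} = \frac{268376167913}{18370}$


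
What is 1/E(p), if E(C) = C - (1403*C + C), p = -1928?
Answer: 1/2704984 ≈ 3.6969e-7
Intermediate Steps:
E(C) = -1403*C (E(C) = C - 1404*C = -1403*C)
1/E(p) = 1/(-1403*(-1928)) = 1/2704984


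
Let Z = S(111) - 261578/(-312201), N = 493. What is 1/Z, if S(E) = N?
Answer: 10071/4973441 ≈ 0.0020250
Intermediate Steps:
S(E) = 493
Z = 4973441/10071 (Z = 493 - 261578/(-312201) = 493 - 261578*(-1/312201) = 493 + 8438/10071 = 4973441/10071 ≈ 493.84)
1/Z = 1/(4973441/10071) = 10071/4973441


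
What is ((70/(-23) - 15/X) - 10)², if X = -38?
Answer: 122213025/763876 ≈ 159.99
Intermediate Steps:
((70/(-23) - 15/X) - 10)² = ((70/(-23) - 15/(-38)) - 10)² = ((70*(-1/23) - 15*(-1/38)) - 10)² = ((-70/23 + 15/38) - 10)² = (-2315/874 - 10)² = (-11055/874)² = 122213025/763876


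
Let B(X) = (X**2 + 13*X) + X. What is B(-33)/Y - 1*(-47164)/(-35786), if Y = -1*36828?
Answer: -26657479/19968588 ≈ -1.3350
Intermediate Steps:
Y = -36828
B(X) = X**2 + 14*X
B(-33)/Y - 1*(-47164)/(-35786) = -33*(14 - 33)/(-36828) - 1*(-47164)/(-35786) = -33*(-19)*(-1/36828) + 47164*(-1/35786) = 627*(-1/36828) - 23582/17893 = -19/1116 - 23582/17893 = -26657479/19968588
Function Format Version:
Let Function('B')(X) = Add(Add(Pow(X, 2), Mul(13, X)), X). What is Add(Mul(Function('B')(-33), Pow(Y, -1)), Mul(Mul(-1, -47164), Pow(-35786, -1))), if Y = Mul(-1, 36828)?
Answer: Rational(-26657479, 19968588) ≈ -1.3350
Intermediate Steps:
Y = -36828
Function('B')(X) = Add(Pow(X, 2), Mul(14, X))
Add(Mul(Function('B')(-33), Pow(Y, -1)), Mul(Mul(-1, -47164), Pow(-35786, -1))) = Add(Mul(Mul(-33, Add(14, -33)), Pow(-36828, -1)), Mul(Mul(-1, -47164), Pow(-35786, -1))) = Add(Mul(Mul(-33, -19), Rational(-1, 36828)), Mul(47164, Rational(-1, 35786))) = Add(Mul(627, Rational(-1, 36828)), Rational(-23582, 17893)) = Add(Rational(-19, 1116), Rational(-23582, 17893)) = Rational(-26657479, 19968588)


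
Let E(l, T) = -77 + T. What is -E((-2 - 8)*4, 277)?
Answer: -200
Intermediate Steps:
-E((-2 - 8)*4, 277) = -(-77 + 277) = -1*200 = -200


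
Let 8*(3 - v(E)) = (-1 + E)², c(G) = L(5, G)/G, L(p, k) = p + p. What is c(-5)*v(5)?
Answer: -2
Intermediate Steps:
L(p, k) = 2*p
c(G) = 10/G (c(G) = (2*5)/G = 10/G)
v(E) = 3 - (-1 + E)²/8
c(-5)*v(5) = (10/(-5))*(3 - (-1 + 5)²/8) = (10*(-⅕))*(3 - ⅛*4²) = -2*(3 - ⅛*16) = -2*(3 - 2) = -2*1 = -2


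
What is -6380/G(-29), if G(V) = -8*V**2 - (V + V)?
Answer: 22/23 ≈ 0.95652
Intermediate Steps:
G(V) = -8*V**2 - 2*V
-6380/G(-29) = -6380*1/(58*(1 + 4*(-29))) = -6380*1/(58*(1 - 116)) = -6380/((-2*(-29)*(-115))) = -6380/(-6670) = -6380*(-1/6670) = 22/23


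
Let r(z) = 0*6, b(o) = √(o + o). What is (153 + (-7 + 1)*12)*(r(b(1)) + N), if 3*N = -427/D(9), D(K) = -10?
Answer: 11529/10 ≈ 1152.9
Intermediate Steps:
N = 427/30 (N = (-427/(-10))/3 = (-427*(-⅒))/3 = (⅓)*(427/10) = 427/30 ≈ 14.233)
b(o) = √2*√o (b(o) = √(2*o) = √2*√o)
r(z) = 0
(153 + (-7 + 1)*12)*(r(b(1)) + N) = (153 + (-7 + 1)*12)*(0 + 427/30) = (153 - 6*12)*(427/30) = (153 - 72)*(427/30) = 81*(427/30) = 11529/10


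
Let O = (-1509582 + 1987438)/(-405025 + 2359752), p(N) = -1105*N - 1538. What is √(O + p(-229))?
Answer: √960998528380580515/1954727 ≈ 501.50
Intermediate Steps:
p(N) = -1538 - 1105*N
O = 477856/1954727 ≈ 0.24446
√(O + p(-229)) = √(477856/1954727 + (-1538 - 1105*(-229))) = √(477856/1954727 + (-1538 + 253045)) = √(477856/1954727 + 251507) = √(491628001445/1954727) = √960998528380580515/1954727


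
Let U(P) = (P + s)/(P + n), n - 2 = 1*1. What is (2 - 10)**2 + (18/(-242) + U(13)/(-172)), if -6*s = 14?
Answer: 1995509/31218 ≈ 63.922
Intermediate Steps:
s = -7/3 (s = -1/6*14 = -7/3 ≈ -2.3333)
n = 3 (n = 2 + 1*1 = 2 + 1 = 3)
U(P) = (-7/3 + P)/(3 + P) (U(P) = (P - 7/3)/(P + 3) = (-7/3 + P)/(3 + P))
(2 - 10)**2 + (18/(-242) + U(13)/(-172)) = (2 - 10)**2 + (18/(-242) + ((-7/3 + 13)/(3 + 13))/(-172)) = (-8)**2 + (18*(-1/242) + ((32/3)/16)*(-1/172)) = 64 + (-9/121 + ((1/16)*(32/3))*(-1/172)) = 64 + (-9/121 + (2/3)*(-1/172)) = 64 + (-9/121 - 1/258) = 64 - 2443/31218 = 1995509/31218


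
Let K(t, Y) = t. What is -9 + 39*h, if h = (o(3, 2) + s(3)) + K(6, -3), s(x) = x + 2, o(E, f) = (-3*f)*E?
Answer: -282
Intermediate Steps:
o(E, f) = -3*E*f
s(x) = 2 + x
h = -7 (h = (-3*3*2 + (2 + 3)) + 6 = (-18 + 5) + 6 = -13 + 6 = -7)
-9 + 39*h = -9 + 39*(-7) = -9 - 273 = -282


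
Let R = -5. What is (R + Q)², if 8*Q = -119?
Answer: 25281/64 ≈ 395.02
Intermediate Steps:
Q = -119/8 (Q = (⅛)*(-119) = -119/8 ≈ -14.875)
(R + Q)² = (-5 - 119/8)² = (-159/8)² = 25281/64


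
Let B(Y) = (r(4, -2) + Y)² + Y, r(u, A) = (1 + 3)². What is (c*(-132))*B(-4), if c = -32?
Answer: 591360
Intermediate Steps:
r(u, A) = 16 (r(u, A) = 4² = 16)
B(Y) = Y + (16 + Y)² (B(Y) = (16 + Y)² + Y = Y + (16 + Y)²)
(c*(-132))*B(-4) = (-32*(-132))*(-4 + (16 - 4)²) = 4224*(-4 + 12²) = 4224*(-4 + 144) = 4224*140 = 591360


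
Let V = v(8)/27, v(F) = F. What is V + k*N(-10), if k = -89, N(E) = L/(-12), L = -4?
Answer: -793/27 ≈ -29.370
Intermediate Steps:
N(E) = ⅓ (N(E) = -4/(-12) = -4*(-1/12) = ⅓)
V = 8/27 ≈ 0.29630
V + k*N(-10) = 8/27 - 89*⅓ = 8/27 - 89/3 = -793/27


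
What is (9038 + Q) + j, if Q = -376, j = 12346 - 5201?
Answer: 15807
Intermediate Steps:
j = 7145
(9038 + Q) + j = (9038 - 376) + 7145 = 8662 + 7145 = 15807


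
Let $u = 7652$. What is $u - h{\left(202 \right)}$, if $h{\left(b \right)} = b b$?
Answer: $-33152$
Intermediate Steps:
$h{\left(b \right)} = b^{2}$
$u - h{\left(202 \right)} = 7652 - 202^{2} = 7652 - 40804 = -33152$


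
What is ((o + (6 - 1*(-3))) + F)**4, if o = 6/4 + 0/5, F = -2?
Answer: 83521/16 ≈ 5220.1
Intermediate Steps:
o = 3/2 (o = 6*(1/4) + 0*(1/5) = 3/2 + 0 = 3/2 ≈ 1.5000)
((o + (6 - 1*(-3))) + F)**4 = ((3/2 + (6 - 1*(-3))) - 2)**4 = ((3/2 + (6 + 3)) - 2)**4 = ((3/2 + 9) - 2)**4 = (21/2 - 2)**4 = (17/2)**4 = 83521/16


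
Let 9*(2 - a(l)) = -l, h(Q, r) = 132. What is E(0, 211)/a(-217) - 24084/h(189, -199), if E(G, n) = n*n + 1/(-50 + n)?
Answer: -773922591/352429 ≈ -2196.0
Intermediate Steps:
E(G, n) = n**2 + 1/(-50 + n)
a(l) = 2 + l/9 (a(l) = 2 - (-1)*l/9 = 2 + l/9)
E(0, 211)/a(-217) - 24084/h(189, -199) = ((1 + 211**3 - 50*211**2)/(-50 + 211))/(2 + (1/9)*(-217)) - 24084/132 = ((1 + 9393931 - 50*44521)/161)/(2 - 217/9) - 24084*1/132 = ((1 + 9393931 - 2226050)/161)/(-199/9) - 2007/11 = ((1/161)*7167882)*(-9/199) - 2007/11 = (7167882/161)*(-9/199) - 2007/11 = -64510938/32039 - 2007/11 = -773922591/352429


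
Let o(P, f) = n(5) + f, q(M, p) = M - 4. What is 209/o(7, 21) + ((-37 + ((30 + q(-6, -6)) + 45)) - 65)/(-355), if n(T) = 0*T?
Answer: 74972/7455 ≈ 10.057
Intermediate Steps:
n(T) = 0
q(M, p) = -4 + M
o(P, f) = f (o(P, f) = 0 + f = f)
209/o(7, 21) + ((-37 + ((30 + q(-6, -6)) + 45)) - 65)/(-355) = 209/21 + ((-37 + ((30 + (-4 - 6)) + 45)) - 65)/(-355) = 209*(1/21) + ((-37 + ((30 - 10) + 45)) - 65)*(-1/355) = 209/21 + ((-37 + (20 + 45)) - 65)*(-1/355) = 209/21 + ((-37 + 65) - 65)*(-1/355) = 209/21 + (28 - 65)*(-1/355) = 209/21 - 37*(-1/355) = 209/21 + 37/355 = 74972/7455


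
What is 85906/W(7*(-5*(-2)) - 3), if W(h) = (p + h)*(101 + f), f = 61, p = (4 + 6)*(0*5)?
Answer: 42953/5427 ≈ 7.9147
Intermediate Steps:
p = 0 (p = 10*0 = 0)
W(h) = 162*h (W(h) = (0 + h)*(101 + 61) = h*162 = 162*h)
85906/W(7*(-5*(-2)) - 3) = 85906/((162*(7*(-5*(-2)) - 3))) = 85906/((162*(7*10 - 3))) = 85906/((162*(70 - 3))) = 85906/((162*67)) = 85906/10854 = 85906*(1/10854) = 42953/5427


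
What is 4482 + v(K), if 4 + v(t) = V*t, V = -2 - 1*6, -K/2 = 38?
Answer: 5086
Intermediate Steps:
K = -76 (K = -2*38 = -76)
V = -8 (V = -2 - 6 = -8)
v(t) = -4 - 8*t
4482 + v(K) = 4482 + (-4 - 8*(-76)) = 4482 + (-4 + 608) = 4482 + 604 = 5086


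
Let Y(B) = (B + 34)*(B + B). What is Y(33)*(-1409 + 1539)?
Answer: 574860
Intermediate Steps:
Y(B) = 2*B*(34 + B) (Y(B) = (34 + B)*(2*B) = 2*B*(34 + B))
Y(33)*(-1409 + 1539) = (2*33*(34 + 33))*(-1409 + 1539) = (2*33*67)*130 = 4422*130 = 574860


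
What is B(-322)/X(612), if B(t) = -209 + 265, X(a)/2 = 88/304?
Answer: 1064/11 ≈ 96.727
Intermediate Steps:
X(a) = 11/19 (X(a) = 2*(88/304) = 2*(88*(1/304)) = 2*(11/38) = 11/19)
B(t) = 56
B(-322)/X(612) = 56/(11/19) = 56*(19/11) = 1064/11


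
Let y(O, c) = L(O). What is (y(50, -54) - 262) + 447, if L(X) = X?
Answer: 235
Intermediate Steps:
y(O, c) = O
(y(50, -54) - 262) + 447 = (50 - 262) + 447 = -212 + 447 = 235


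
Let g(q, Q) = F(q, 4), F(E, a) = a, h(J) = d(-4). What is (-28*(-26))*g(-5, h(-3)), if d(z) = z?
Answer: 2912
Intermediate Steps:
h(J) = -4
g(q, Q) = 4
(-28*(-26))*g(-5, h(-3)) = -28*(-26)*4 = 728*4 = 2912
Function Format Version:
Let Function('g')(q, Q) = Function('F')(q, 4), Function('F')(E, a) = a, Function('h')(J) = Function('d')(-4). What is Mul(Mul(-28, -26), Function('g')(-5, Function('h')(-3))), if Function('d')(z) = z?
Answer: 2912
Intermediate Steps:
Function('h')(J) = -4
Function('g')(q, Q) = 4
Mul(Mul(-28, -26), Function('g')(-5, Function('h')(-3))) = Mul(Mul(-28, -26), 4) = Mul(728, 4) = 2912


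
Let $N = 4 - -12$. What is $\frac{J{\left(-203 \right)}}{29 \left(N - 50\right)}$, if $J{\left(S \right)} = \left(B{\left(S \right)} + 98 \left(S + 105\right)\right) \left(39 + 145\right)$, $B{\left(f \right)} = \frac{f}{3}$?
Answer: $\frac{2669380}{1479} \approx 1804.9$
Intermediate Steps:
$B{\left(f \right)} = \frac{f}{3}$ ($B{\left(f \right)} = f \frac{1}{3} = \frac{f}{3}$)
$N = 16$ ($N = 4 + 12 = 16$)
$J{\left(S \right)} = 1893360 + \frac{54280 S}{3}$ ($J{\left(S \right)} = \left(\frac{S}{3} + 98 \left(S + 105\right)\right) \left(39 + 145\right) = \left(\frac{S}{3} + 98 \left(105 + S\right)\right) 184 = \left(\frac{S}{3} + \left(10290 + 98 S\right)\right) 184 = \left(10290 + \frac{295 S}{3}\right) 184 = 1893360 + \frac{54280 S}{3}$)
$\frac{J{\left(-203 \right)}}{29 \left(N - 50\right)} = \frac{1893360 + \frac{54280}{3} \left(-203\right)}{29 \left(16 - 50\right)} = \frac{1893360 - \frac{11018840}{3}}{29 \left(-34\right)} = - \frac{5338760}{3 \left(-986\right)} = \left(- \frac{5338760}{3}\right) \left(- \frac{1}{986}\right) = \frac{2669380}{1479}$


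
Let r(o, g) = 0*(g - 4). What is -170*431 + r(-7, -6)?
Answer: -73270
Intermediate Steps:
r(o, g) = 0 (r(o, g) = 0*(-4 + g) = 0)
-170*431 + r(-7, -6) = -170*431 + 0 = -73270 + 0 = -73270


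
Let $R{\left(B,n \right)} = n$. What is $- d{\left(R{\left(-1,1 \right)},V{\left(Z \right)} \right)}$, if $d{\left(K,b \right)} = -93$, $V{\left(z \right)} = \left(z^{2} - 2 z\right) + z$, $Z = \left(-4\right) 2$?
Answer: $93$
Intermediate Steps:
$Z = -8$
$V{\left(z \right)} = z^{2} - z$
$- d{\left(R{\left(-1,1 \right)},V{\left(Z \right)} \right)} = \left(-1\right) \left(-93\right) = 93$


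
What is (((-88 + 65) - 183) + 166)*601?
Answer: -24040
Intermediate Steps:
(((-88 + 65) - 183) + 166)*601 = ((-23 - 183) + 166)*601 = (-206 + 166)*601 = -40*601 = -24040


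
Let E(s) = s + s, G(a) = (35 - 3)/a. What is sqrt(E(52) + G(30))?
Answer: 2*sqrt(5910)/15 ≈ 10.250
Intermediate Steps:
G(a) = 32/a
E(s) = 2*s
sqrt(E(52) + G(30)) = sqrt(2*52 + 32/30) = sqrt(104 + 32*(1/30)) = sqrt(104 + 16/15) = sqrt(1576/15) = 2*sqrt(5910)/15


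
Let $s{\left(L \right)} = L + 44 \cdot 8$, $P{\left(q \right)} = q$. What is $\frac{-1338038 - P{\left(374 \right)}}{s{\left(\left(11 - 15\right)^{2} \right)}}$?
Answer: $- \frac{334603}{92} \approx -3637.0$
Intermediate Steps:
$s{\left(L \right)} = 352 + L$ ($s{\left(L \right)} = L + 352 = 352 + L$)
$\frac{-1338038 - P{\left(374 \right)}}{s{\left(\left(11 - 15\right)^{2} \right)}} = \frac{-1338038 - 374}{352 + \left(11 - 15\right)^{2}} = \frac{-1338038 - 374}{352 + \left(-4\right)^{2}} = - \frac{1338412}{352 + 16} = - \frac{1338412}{368} = \left(-1338412\right) \frac{1}{368} = - \frac{334603}{92}$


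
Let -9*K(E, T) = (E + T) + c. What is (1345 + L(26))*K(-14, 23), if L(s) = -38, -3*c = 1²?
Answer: -33982/27 ≈ -1258.6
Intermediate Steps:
c = -⅓ (c = -⅓*1² = -⅓*1 = -⅓ ≈ -0.33333)
K(E, T) = 1/27 - E/9 - T/9 (K(E, T) = -((E + T) - ⅓)/9 = -(-⅓ + E + T)/9 = 1/27 - E/9 - T/9)
(1345 + L(26))*K(-14, 23) = (1345 - 38)*(1/27 - ⅑*(-14) - ⅑*23) = 1307*(1/27 + 14/9 - 23/9) = 1307*(-26/27) = -33982/27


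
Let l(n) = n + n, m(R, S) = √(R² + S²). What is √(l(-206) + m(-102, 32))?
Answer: √(-412 + 2*√2857) ≈ 17.467*I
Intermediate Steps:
l(n) = 2*n
√(l(-206) + m(-102, 32)) = √(2*(-206) + √((-102)² + 32²)) = √(-412 + √(10404 + 1024)) = √(-412 + √11428) = √(-412 + 2*√2857)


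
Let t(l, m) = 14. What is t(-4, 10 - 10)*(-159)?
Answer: -2226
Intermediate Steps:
t(-4, 10 - 10)*(-159) = 14*(-159) = -2226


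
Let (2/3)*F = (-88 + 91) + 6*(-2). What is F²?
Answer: 729/4 ≈ 182.25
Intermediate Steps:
F = -27/2 (F = 3*((-88 + 91) + 6*(-2))/2 = 3*(3 - 12)/2 = (3/2)*(-9) = -27/2 ≈ -13.500)
F² = (-27/2)² = 729/4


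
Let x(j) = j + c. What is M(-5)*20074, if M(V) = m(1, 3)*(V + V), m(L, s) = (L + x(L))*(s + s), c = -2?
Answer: 0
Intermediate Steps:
x(j) = -2 + j (x(j) = j - 2 = -2 + j)
m(L, s) = 2*s*(-2 + 2*L) (m(L, s) = (L + (-2 + L))*(s + s) = (-2 + 2*L)*(2*s) = 2*s*(-2 + 2*L))
M(V) = 0 (M(V) = (4*3*(-1 + 1))*(V + V) = (4*3*0)*(2*V) = 0*(2*V) = 0)
M(-5)*20074 = 0*20074 = 0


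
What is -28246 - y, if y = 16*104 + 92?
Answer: -30002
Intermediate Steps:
y = 1756 (y = 1664 + 92 = 1756)
-28246 - y = -28246 - 1*1756 = -28246 - 1756 = -30002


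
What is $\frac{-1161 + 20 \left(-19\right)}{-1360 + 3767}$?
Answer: $- \frac{1541}{2407} \approx -0.64022$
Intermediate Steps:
$\frac{-1161 + 20 \left(-19\right)}{-1360 + 3767} = \frac{-1161 - 380}{2407} = \left(-1541\right) \frac{1}{2407} = - \frac{1541}{2407}$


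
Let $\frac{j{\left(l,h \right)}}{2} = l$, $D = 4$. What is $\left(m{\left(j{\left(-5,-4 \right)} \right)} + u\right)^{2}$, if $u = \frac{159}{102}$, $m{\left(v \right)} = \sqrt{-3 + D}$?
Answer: $\frac{7569}{1156} \approx 6.5476$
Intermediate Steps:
$j{\left(l,h \right)} = 2 l$
$m{\left(v \right)} = 1$ ($m{\left(v \right)} = \sqrt{-3 + 4} = \sqrt{1} = 1$)
$u = \frac{53}{34}$ ($u = 159 \cdot \frac{1}{102} = \frac{53}{34} \approx 1.5588$)
$\left(m{\left(j{\left(-5,-4 \right)} \right)} + u\right)^{2} = \left(1 + \frac{53}{34}\right)^{2} = \left(\frac{87}{34}\right)^{2} = \frac{7569}{1156}$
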